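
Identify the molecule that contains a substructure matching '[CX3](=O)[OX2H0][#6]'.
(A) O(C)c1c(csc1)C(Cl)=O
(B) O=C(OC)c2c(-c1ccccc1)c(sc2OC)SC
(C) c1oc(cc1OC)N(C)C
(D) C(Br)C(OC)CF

[CX3](=O)[OX2H0][#6] describes a carbonyl carbon bonded to an oxygen that is itself bonded to carbon (no H on that O) (an ester).
(A) has a methoxy ether (-OCH3) but the ether oxygen is not adjacent to a C=O carbon.
(B) contains a methyl-ester group (-C(=O)OCH3), which satisfies every atom and bond constraint.
(C) has a methoxy ether (-OCH3) but the ether oxygen is not adjacent to a C=O carbon.
(D) has a methoxy ether (-OCH3) but the ether oxygen is not adjacent to a C=O carbon.
So the answer is (B).

B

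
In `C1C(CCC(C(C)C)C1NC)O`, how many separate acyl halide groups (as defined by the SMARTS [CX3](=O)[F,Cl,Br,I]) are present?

0

[CX3](=O)[F,Cl,Br,I] is the SMARTS for an acyl halide: a carbonyl carbon bonded to a halogen.
No fragment in the molecule satisfies every constraint, giving 0 matches.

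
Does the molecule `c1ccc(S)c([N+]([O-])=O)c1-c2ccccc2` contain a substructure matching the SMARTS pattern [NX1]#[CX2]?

No

The pattern [NX1]#[CX2] describes a nitrogen triple-bonded to a two-connected carbon — a nitrile.
The closest candidate here is a nitro group (-[N+](=O)[O-]), but there is no C#N triple bond. No other fragment satisfies the full query, so there is no match.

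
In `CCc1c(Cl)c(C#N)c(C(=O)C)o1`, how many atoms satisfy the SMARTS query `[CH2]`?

The query [CH2] means: aliphatic carbon with exactly two hydrogens.
Check the 13 heavy atoms by environment: 1× o (aromatic, H0) → no; 4× c (aromatic, H0) → no; 1× Cl (H0) → no; 2× C (H0) → no; 1× N (H0) → no; 1× C (H2) → match; 2× C (H3) → no; 1× O (H0) → no.
That gives 1 matching atom.

1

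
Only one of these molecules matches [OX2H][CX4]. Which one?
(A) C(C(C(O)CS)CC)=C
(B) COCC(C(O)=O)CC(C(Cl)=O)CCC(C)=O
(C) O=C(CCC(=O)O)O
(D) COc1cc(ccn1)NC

[OX2H][CX4] describes a hydroxyl oxygen bound to an sp3 (X4) carbon (an aliphatic alcohol).
(A) contains a hydroxyl group (-OH), which satisfies every atom and bond constraint.
(B) has a methoxy ether (-OCH3) but the oxygen has H0 (ether), not H1.
(C) has a carboxylic acid group (-C(=O)OH) but the -OH is on a CX3 carbonyl carbon, not a CX4 carbon.
(D) has a methoxy ether (-OCH3) but the oxygen has H0 (ether), not H1.
So the answer is (A).

A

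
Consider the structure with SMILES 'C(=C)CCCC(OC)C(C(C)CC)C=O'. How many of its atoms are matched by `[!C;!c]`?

2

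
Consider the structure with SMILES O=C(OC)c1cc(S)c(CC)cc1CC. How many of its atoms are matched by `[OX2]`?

1

Check the 15 heavy atoms by environment: 6× c (aromatic, X3) → no; 1× C (X3) → no; 1× O (X1) → no; 1× O (X2) → match; 5× C (X4) → no; 1× S (X2) → no.
That gives 1 matching atom.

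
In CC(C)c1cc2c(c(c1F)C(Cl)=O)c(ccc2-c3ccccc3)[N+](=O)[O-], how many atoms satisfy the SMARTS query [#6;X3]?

17

Check the 26 heavy atoms by environment: 16× c (aromatic, X3) → match; 1× F (X1) → no; 3× C (X4) → no; 1× N (charge +1, X3) → no; 1× O (charge -1, X1) → no; 2× O (X1) → no; 1× C (X3) → match; 1× Cl (X1) → no.
Summing the matching environments: 16 + 1 = 17 matching atoms.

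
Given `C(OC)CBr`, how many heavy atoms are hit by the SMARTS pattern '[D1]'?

Check the 5 heavy atoms by environment: 2× C (D2) → no; 1× Br (D1) → match; 1× O (D2) → no; 1× C (D1) → match.
Summing the matching environments: 1 + 1 = 2 matching atoms.

2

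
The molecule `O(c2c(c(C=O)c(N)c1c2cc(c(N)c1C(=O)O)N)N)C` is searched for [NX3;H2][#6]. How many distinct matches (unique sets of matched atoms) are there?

4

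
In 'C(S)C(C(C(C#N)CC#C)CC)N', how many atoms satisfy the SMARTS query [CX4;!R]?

7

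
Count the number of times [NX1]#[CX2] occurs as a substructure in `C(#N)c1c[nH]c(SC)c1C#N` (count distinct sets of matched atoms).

2

[NX1]#[CX2] is the SMARTS for a nitrile: a nitrogen triple-bonded to a two-connected carbon.
The molecule carries 2 separate instances of a nitrile (-C#N) meeting every constraint; each maps to a distinct set of atoms, giving 2 matches.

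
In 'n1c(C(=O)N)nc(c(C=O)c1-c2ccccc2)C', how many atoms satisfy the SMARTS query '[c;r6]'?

Check the 18 heavy atoms by environment: 2× n (aromatic, in 6-ring) → no; 10× c (aromatic, in 6-ring) → match; 3× C (acyclic) → no; 2× O (acyclic) → no; 1× N (acyclic) → no.
That gives 10 matching atoms.

10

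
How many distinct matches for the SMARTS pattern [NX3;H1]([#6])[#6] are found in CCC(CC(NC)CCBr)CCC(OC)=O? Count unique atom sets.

1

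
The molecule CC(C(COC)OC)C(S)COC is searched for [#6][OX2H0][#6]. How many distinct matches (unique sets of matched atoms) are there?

3

[#6][OX2H0][#6] is the SMARTS for an ether: an aliphatic oxygen bridging two carbons with no H on the oxygen.
The molecule carries 3 separate instances of a methoxy ether (-OCH3) meeting every constraint; each maps to a distinct set of atoms, giving 3 matches.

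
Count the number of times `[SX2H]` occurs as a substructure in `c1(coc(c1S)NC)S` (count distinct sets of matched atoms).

2

[SX2H] is the SMARTS for a thiol: an aliphatic sulfur with two connections, one being H.
The molecule carries 2 separate instances of a thiol (-SH) meeting every constraint; each maps to a distinct set of atoms, giving 2 matches.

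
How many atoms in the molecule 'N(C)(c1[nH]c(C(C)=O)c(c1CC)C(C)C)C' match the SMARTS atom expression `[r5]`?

5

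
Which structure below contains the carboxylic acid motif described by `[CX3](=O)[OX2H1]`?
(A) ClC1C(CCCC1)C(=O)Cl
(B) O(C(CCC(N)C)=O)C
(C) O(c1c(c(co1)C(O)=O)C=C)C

[CX3](=O)[OX2H1] describes an sp2 carbon double-bonded to O and single-bonded to an -OH oxygen (a carboxylic acid).
(A) has an acyl chloride (-C(=O)Cl) but the carbonyl is bonded to Cl, not to an -OH oxygen.
(B) has a methyl-ester group (-C(=O)OCH3) but the singly-bonded O has no H (OX2H0, not OX2H1).
(C) contains a carboxylic acid group (-C(=O)OH), which satisfies every atom and bond constraint.
So the answer is (C).

C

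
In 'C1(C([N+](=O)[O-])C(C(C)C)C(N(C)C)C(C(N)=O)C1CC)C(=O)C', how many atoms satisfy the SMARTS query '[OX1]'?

4

The query [OX1] means: aliphatic oxygen with one total connection — typically a carbonyl =O or an oxide.
Check the 23 heavy atoms by environment: 14× C (X4) → no; 1× N (charge +1, X3) → no; 1× O (charge -1, X1) → match; 3× O (X1) → match; 2× C (X3) → no; 2× N (X3) → no.
Summing the matching environments: 1 + 3 = 4 matching atoms.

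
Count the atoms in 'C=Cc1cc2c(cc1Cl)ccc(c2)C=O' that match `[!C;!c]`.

2

The query [!C;!c] means: neither aliphatic nor aromatic carbon — same as [!#6].
Check the 15 heavy atoms by environment: 10× c (aromatic) → no; 3× C → no; 1× O → match; 1× Cl → match.
Summing the matching environments: 1 + 1 = 2 matching atoms.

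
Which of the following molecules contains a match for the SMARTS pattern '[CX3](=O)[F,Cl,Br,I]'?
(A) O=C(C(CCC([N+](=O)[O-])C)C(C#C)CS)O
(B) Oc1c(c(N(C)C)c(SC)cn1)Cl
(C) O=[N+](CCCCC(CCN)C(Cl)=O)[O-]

[CX3](=O)[F,Cl,Br,I] describes a carbonyl carbon bonded to a halogen (an acyl halide).
(A) has a carboxylic acid group (-C(=O)OH) but the carbonyl is bonded to -OH, not to a halogen.
(B) has a chloro substituent but the Cl is not on a carbonyl carbon.
(C) contains an acyl chloride (-C(=O)Cl), which satisfies every atom and bond constraint.
So the answer is (C).

C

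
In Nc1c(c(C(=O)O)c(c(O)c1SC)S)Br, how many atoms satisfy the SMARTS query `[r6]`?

6

The query [r6] means: r6 matches atoms in a six-membered ring.
Check the 15 heavy atoms by environment: 6× c (aromatic, in 6-ring) → match; 2× S (acyclic) → no; 2× C (acyclic) → no; 3× O (acyclic) → no; 1× N (acyclic) → no; 1× Br (acyclic) → no.
That gives 6 matching atoms.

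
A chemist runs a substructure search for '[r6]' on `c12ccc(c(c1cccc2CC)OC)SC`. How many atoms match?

10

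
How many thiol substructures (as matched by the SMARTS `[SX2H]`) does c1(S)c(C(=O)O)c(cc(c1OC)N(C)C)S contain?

2

[SX2H] is the SMARTS for a thiol: an aliphatic sulfur with two connections, one being H.
The molecule carries 2 separate instances of a thiol (-SH) meeting every constraint; each maps to a distinct set of atoms, giving 2 matches.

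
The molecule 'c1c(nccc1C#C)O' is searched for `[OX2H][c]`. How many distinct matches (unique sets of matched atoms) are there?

[OX2H][c] is the SMARTS for a phenol: a hydroxyl oxygen attached to an aromatic carbon.
Exactly one fragment in the molecule meets all constraints, giving 1 match.

1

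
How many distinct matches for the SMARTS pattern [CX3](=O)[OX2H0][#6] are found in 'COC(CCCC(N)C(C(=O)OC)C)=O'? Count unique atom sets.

[CX3](=O)[OX2H0][#6] is the SMARTS for an ester: a carbonyl carbon bonded to an oxygen that is itself bonded to carbon (no H on that O).
The molecule carries 2 separate instances of a methyl-ester group (-C(=O)OCH3) meeting every constraint; each maps to a distinct set of atoms, giving 2 matches.

2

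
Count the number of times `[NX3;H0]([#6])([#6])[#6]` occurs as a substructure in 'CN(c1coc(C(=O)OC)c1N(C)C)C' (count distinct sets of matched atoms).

[NX3;H0]([#6])([#6])[#6] is the SMARTS for a tertiary amine: a trivalent nitrogen with no H, bonded to three carbons.
The molecule carries 2 separate instances of a dimethylamino group (-N(CH3)2) meeting every constraint; each maps to a distinct set of atoms, giving 2 matches.

2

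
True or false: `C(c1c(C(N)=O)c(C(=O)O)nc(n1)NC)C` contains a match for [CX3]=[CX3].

The pattern [CX3]=[CX3] describes a non-aromatic C=C double bond between two sp2 carbons — an alkene.
The closest candidate here is an ethyl group (-CH2CH3), but its C-C bond is a single bond between CX4 carbons, not CX3=CX3. No other fragment satisfies the full query, so there is no match.

False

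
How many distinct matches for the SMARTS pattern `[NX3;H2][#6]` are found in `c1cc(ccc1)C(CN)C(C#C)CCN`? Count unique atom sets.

[NX3;H2][#6] is the SMARTS for a primary amine: a trivalent nitrogen with two H attached to carbon.
The molecule carries 2 separate instances of a primary amino group (-NH2) meeting every constraint; each maps to a distinct set of atoms, giving 2 matches.

2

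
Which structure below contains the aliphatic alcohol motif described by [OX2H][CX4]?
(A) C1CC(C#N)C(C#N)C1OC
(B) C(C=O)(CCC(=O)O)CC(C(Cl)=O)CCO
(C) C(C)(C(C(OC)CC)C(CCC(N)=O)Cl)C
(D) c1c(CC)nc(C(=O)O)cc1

B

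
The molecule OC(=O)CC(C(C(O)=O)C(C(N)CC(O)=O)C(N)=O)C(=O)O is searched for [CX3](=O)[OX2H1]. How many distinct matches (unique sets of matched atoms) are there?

4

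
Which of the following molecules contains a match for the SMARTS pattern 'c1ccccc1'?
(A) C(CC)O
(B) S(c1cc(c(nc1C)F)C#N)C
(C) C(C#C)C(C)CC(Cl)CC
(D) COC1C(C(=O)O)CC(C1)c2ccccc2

D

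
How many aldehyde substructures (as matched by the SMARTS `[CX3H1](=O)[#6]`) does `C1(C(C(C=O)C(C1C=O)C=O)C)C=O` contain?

[CX3H1](=O)[#6] is the SMARTS for an aldehyde: an sp2 carbon with one H, double-bonded to O and single-bonded to carbon.
The molecule carries 4 separate instances of an aldehyde (-CHO) meeting every constraint; each maps to a distinct set of atoms, giving 4 matches.

4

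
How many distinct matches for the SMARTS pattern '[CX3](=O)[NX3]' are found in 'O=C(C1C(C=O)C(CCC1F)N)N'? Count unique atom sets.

[CX3](=O)[NX3] is the SMARTS for an amide: a carbonyl carbon bonded to a trivalent nitrogen.
Exactly one fragment in the molecule meets all constraints, giving 1 match.

1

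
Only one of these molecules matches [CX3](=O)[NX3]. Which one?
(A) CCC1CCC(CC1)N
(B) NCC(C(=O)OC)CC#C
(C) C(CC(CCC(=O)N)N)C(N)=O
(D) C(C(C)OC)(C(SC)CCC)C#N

[CX3](=O)[NX3] describes a carbonyl carbon bonded to a trivalent nitrogen (an amide).
(A) has a primary amino group (-NH2) but the -NH2 is not attached to a carbonyl carbon.
(B) has a primary amino group (-NH2) but the -NH2 is not attached to a carbonyl carbon.
(C) contains a primary amide (-C(=O)NH2), which satisfies every atom and bond constraint.
(D) has a nitrile (-C#N) but the nitrile N is NX1 (triple-bonded), not NX3.
So the answer is (C).

C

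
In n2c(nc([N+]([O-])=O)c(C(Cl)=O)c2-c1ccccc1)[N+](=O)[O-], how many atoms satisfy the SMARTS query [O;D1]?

5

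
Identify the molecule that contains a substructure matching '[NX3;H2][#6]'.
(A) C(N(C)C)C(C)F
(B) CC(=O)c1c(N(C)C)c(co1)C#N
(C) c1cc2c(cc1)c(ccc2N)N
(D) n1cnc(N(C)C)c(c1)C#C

C

[NX3;H2][#6] describes a trivalent nitrogen with two H attached to carbon (a primary amine).
(A) has a dimethylamino group (-N(CH3)2) but the nitrogen has H0, not H2.
(B) has a dimethylamino group (-N(CH3)2) but the nitrogen has H0, not H2.
(C) contains a primary amino group (-NH2), which satisfies every atom and bond constraint.
(D) has a dimethylamino group (-N(CH3)2) but the nitrogen has H0, not H2.
So the answer is (C).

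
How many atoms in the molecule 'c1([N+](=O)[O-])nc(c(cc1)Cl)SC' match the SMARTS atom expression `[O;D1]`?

2

The query [O;D1] means: aliphatic oxygen bonded to exactly one heavy atom.
Check the 12 heavy atoms by environment: 1× n (aromatic, D2) → no; 3× c (aromatic, D3) → no; 2× c (aromatic, D2) → no; 1× N (charge +1, D3) → no; 1× O (charge -1, D1) → match; 1× O (D1) → match; 1× Cl (D1) → no; 1× S (D2) → no; 1× C (D1) → no.
Summing the matching environments: 1 + 1 = 2 matching atoms.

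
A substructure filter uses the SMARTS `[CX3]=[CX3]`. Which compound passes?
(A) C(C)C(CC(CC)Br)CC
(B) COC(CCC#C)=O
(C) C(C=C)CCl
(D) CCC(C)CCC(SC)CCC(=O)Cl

C

[CX3]=[CX3] describes a non-aromatic C=C double bond between two sp2 carbons (an alkene).
(A) has an ethyl group (-CH2CH3) but its C-C bond is a single bond between CX4 carbons, not CX3=CX3.
(B) has an ethynyl group (-C#CH) but the C-C bond is a triple bond, not a double bond.
(C) contains a vinyl group (-CH=CH2), which satisfies every atom and bond constraint.
(D) has an ethyl group (-CH2CH3) but its C-C bond is a single bond between CX4 carbons, not CX3=CX3.
So the answer is (C).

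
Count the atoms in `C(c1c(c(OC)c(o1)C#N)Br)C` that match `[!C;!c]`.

Check the 12 heavy atoms by environment: 1× o (aromatic) → match; 4× c (aromatic) → no; 4× C → no; 1× N → match; 1× Br → match; 1× O → match.
Summing the matching environments: 1 + 1 + 1 + 1 = 4 matching atoms.

4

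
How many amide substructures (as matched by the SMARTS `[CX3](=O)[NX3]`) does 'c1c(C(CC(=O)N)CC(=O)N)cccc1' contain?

2

[CX3](=O)[NX3] is the SMARTS for an amide: a carbonyl carbon bonded to a trivalent nitrogen.
The molecule carries 2 separate instances of a primary amide (-C(=O)NH2) meeting every constraint; each maps to a distinct set of atoms, giving 2 matches.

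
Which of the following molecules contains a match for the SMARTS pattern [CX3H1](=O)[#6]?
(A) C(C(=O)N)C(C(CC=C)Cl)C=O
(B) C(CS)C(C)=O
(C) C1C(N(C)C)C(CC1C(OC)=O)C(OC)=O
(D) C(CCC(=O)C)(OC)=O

A

[CX3H1](=O)[#6] describes an sp2 carbon with one H, double-bonded to O and single-bonded to carbon (an aldehyde).
(A) contains an aldehyde (-CHO), which satisfies every atom and bond constraint.
(B) has an acetyl/ketone group (-C(=O)CH3) but the carbonyl carbon has H0 (two carbon neighbours), not H1.
(C) has a methyl-ester group (-C(=O)OCH3) but the carbonyl carbon has H0, not H1.
(D) has an acetyl/ketone group (-C(=O)CH3) but the carbonyl carbon has H0 (two carbon neighbours), not H1.
So the answer is (A).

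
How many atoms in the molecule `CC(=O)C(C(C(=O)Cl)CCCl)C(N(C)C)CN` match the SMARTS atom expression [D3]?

6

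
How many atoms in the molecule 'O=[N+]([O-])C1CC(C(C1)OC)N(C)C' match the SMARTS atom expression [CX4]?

8

Check the 13 heavy atoms by environment: 8× C (X4) → match; 1× N (charge +1, X3) → no; 1× O (charge -1, X1) → no; 1× O (X1) → no; 1× N (X3) → no; 1× O (X2) → no.
That gives 8 matching atoms.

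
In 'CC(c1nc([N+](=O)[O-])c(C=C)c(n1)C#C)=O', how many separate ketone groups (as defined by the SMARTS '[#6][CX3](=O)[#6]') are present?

1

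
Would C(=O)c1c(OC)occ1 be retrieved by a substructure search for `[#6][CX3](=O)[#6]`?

The pattern [#6][CX3](=O)[#6] describes a carbonyl carbon (no H) flanked by two carbons — a ketone.
The closest candidate here is an aldehyde (-CHO), but the carbonyl carbon has H1, so it is not flanked by two carbons. No other fragment satisfies the full query, so there is no match.

No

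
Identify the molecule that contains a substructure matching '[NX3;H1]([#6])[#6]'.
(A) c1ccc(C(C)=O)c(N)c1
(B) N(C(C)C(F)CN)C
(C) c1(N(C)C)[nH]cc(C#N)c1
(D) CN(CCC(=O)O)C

[NX3;H1]([#6])[#6] describes a trivalent nitrogen with one H, bonded to two carbons (a secondary amine).
(A) has a primary amino group (-NH2) but the nitrogen has H2 and only one carbon neighbour.
(B) contains an N-methylamino group (-NHCH3), which satisfies every atom and bond constraint.
(C) has a dimethylamino group (-N(CH3)2) but the nitrogen has H0, not H1.
(D) has a dimethylamino group (-N(CH3)2) but the nitrogen has H0, not H1.
So the answer is (B).

B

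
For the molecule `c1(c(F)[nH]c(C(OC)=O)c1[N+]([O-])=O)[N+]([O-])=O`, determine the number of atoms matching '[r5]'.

5

Check the 16 heavy atoms by environment: 1× n (aromatic, in 5-ring) → match; 4× c (aromatic, in 5-ring) → match; 2× N (charge +1, acyclic) → no; 2× O (charge -1, acyclic) → no; 4× O (acyclic) → no; 1× F (acyclic) → no; 2× C (acyclic) → no.
Summing the matching environments: 1 + 4 = 5 matching atoms.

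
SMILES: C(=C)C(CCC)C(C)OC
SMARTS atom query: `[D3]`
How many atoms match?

2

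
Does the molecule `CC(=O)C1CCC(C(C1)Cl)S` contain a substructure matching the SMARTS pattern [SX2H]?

The pattern [SX2H] describes an aliphatic sulfur with two connections, one being H — a thiol.
The molecule carries a thiol (-SH), whose atoms satisfy every constraint of the query, so the pattern matches.

Yes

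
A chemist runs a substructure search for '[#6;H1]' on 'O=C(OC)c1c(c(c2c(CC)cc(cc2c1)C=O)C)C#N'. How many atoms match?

4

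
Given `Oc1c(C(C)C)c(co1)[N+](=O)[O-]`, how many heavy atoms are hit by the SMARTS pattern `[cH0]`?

3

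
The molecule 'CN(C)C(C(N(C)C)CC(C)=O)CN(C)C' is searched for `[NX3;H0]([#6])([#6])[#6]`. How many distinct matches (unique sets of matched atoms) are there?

[NX3;H0]([#6])([#6])[#6] is the SMARTS for a tertiary amine: a trivalent nitrogen with no H, bonded to three carbons.
The molecule carries 3 separate instances of a dimethylamino group (-N(CH3)2) meeting every constraint; each maps to a distinct set of atoms, giving 3 matches.

3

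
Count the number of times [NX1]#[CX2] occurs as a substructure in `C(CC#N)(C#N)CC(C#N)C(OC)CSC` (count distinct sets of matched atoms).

[NX1]#[CX2] is the SMARTS for a nitrile: a nitrogen triple-bonded to a two-connected carbon.
The molecule carries 3 separate instances of a nitrile (-C#N) meeting every constraint; each maps to a distinct set of atoms, giving 3 matches.

3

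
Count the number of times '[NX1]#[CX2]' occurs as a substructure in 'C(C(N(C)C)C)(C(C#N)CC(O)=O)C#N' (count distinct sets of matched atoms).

2

[NX1]#[CX2] is the SMARTS for a nitrile: a nitrogen triple-bonded to a two-connected carbon.
The molecule carries 2 separate instances of a nitrile (-C#N) meeting every constraint; each maps to a distinct set of atoms, giving 2 matches.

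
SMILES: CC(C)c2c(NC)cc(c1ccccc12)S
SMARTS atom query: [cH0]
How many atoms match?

The query [cH0] means: aromatic carbon with no attached hydrogen (substituted or ring-fusion).
Check the 16 heavy atoms by environment: 5× c (aromatic, H0) → match; 5× c (aromatic, H1) → no; 1× N (H1) → no; 3× C (H3) → no; 1× C (H1) → no; 1× S (H1) → no.
That gives 5 matching atoms.

5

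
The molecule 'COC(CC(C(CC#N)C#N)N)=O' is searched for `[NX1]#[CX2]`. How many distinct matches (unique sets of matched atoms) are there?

2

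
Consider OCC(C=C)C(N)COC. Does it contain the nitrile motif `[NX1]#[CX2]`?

No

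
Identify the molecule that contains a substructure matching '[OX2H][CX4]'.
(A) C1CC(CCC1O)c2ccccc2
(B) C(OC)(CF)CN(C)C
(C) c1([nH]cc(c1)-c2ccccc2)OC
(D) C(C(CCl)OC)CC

A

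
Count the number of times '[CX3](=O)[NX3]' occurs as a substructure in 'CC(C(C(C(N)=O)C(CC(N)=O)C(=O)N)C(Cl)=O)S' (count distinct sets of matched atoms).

3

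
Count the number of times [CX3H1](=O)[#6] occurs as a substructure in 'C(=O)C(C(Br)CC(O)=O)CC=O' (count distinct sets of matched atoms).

[CX3H1](=O)[#6] is the SMARTS for an aldehyde: an sp2 carbon with one H, double-bonded to O and single-bonded to carbon.
The molecule carries 2 separate instances of an aldehyde (-CHO) meeting every constraint; each maps to a distinct set of atoms, giving 2 matches.

2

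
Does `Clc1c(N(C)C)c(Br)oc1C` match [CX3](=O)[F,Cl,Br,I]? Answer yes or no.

The pattern [CX3](=O)[F,Cl,Br,I] describes a carbonyl carbon bonded to a halogen — an acyl halide.
The closest candidate here is a chloro substituent, but the Cl is not on a carbonyl carbon. No other fragment satisfies the full query, so there is no match.

No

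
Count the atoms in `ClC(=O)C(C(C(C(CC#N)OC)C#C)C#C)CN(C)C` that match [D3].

6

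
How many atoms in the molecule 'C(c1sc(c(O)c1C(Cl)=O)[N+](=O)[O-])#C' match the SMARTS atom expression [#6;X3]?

5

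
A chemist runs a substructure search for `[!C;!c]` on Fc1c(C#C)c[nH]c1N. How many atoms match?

3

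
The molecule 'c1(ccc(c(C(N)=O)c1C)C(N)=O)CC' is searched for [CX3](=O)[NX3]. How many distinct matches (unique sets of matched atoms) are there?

2

[CX3](=O)[NX3] is the SMARTS for an amide: a carbonyl carbon bonded to a trivalent nitrogen.
The molecule carries 2 separate instances of a primary amide (-C(=O)NH2) meeting every constraint; each maps to a distinct set of atoms, giving 2 matches.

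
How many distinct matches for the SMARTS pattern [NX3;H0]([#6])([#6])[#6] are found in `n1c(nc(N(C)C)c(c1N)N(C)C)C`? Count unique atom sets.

[NX3;H0]([#6])([#6])[#6] is the SMARTS for a tertiary amine: a trivalent nitrogen with no H, bonded to three carbons.
The molecule carries 2 separate instances of a dimethylamino group (-N(CH3)2) meeting every constraint; each maps to a distinct set of atoms, giving 2 matches.

2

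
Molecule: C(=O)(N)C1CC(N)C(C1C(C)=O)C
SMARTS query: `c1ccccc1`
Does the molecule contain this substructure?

No

The pattern c1ccccc1 describes six aromatic carbons in a ring — a benzene ring.
The closest candidate here is a methyl group (-CH3), but no six-membered all-carbon aromatic ring is present. No other fragment satisfies the full query, so there is no match.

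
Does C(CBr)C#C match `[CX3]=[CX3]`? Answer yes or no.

The pattern [CX3]=[CX3] describes a non-aromatic C=C double bond between two sp2 carbons — an alkene.
The closest candidate here is an ethynyl group (-C#CH), but the C-C bond is a triple bond, not a double bond. No other fragment satisfies the full query, so there is no match.

No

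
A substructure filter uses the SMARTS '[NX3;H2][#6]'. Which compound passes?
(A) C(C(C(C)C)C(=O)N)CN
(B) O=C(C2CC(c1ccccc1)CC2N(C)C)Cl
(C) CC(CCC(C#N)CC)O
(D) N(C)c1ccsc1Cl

A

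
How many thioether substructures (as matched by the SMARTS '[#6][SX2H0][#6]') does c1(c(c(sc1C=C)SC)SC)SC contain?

[#6][SX2H0][#6] is the SMARTS for a thioether: an aliphatic sulfur bridging two carbons with no H on the sulfur.
The molecule carries 3 separate instances of a methylthio ether (-SCH3) meeting every constraint; each maps to a distinct set of atoms, giving 3 matches.

3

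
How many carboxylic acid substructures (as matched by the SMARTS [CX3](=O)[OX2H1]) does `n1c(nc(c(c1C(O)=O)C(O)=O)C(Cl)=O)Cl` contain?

[CX3](=O)[OX2H1] is the SMARTS for a carboxylic acid: an sp2 carbon double-bonded to O and single-bonded to an -OH oxygen.
The molecule carries 2 separate instances of a carboxylic acid group (-C(=O)OH) meeting every constraint; each maps to a distinct set of atoms, giving 2 matches.

2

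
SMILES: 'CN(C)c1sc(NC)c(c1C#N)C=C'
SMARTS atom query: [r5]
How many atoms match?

The query [r5] means: r5 matches atoms in a five-membered ring.
Check the 14 heavy atoms by environment: 1× s (aromatic, in 5-ring) → match; 4× c (aromatic, in 5-ring) → match; 6× C (acyclic) → no; 3× N (acyclic) → no.
Summing the matching environments: 1 + 4 = 5 matching atoms.

5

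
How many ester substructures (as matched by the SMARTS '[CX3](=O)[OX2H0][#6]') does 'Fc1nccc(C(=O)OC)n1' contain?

1

[CX3](=O)[OX2H0][#6] is the SMARTS for an ester: a carbonyl carbon bonded to an oxygen that is itself bonded to carbon (no H on that O).
Exactly one fragment in the molecule meets all constraints, giving 1 match.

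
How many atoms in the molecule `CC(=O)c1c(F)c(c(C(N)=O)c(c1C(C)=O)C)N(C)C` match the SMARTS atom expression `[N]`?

2

The query [N] means: uppercase N matches aliphatic (non-aromatic) nitrogen only.
Check the 20 heavy atoms by environment: 6× c (aromatic) → no; 8× C → no; 3× O → no; 1× F → no; 2× N → match.
That gives 2 matching atoms.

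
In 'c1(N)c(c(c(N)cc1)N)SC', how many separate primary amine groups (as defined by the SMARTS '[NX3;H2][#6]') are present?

3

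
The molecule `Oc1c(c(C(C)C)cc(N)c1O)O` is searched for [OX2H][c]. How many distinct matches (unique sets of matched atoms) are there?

[OX2H][c] is the SMARTS for a phenol: a hydroxyl oxygen attached to an aromatic carbon.
The molecule carries 3 separate instances of a hydroxyl group (-OH) meeting every constraint; each maps to a distinct set of atoms, giving 3 matches.

3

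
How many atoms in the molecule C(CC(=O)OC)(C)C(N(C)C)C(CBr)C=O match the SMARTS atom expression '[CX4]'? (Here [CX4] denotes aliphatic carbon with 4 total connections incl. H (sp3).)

9

Check the 16 heavy atoms by environment: 9× C (X4) → match; 2× C (X3) → no; 2× O (X1) → no; 1× O (X2) → no; 1× Br (X1) → no; 1× N (X3) → no.
That gives 9 matching atoms.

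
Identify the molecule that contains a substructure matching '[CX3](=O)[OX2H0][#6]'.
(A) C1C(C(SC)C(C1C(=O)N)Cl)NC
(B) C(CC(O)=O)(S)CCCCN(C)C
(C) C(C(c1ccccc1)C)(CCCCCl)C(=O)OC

C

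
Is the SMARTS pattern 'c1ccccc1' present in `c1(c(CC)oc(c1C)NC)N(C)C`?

No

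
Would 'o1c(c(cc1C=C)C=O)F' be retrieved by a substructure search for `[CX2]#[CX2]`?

The pattern [CX2]#[CX2] describes a carbon-carbon triple bond — an alkyne.
The closest candidate here is a vinyl group (-CH=CH2), but the C=C is a double bond; both carbons are CX3, not CX2. No other fragment satisfies the full query, so there is no match.

No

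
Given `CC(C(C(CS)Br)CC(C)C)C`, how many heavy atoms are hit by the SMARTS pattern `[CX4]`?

10

The query [CX4] means: C with X4: aliphatic carbon with exactly 4 total connections (bonds + H).
Check the 12 heavy atoms by environment: 10× C (X4) → match; 1× S (X2) → no; 1× Br (X1) → no.
That gives 10 matching atoms.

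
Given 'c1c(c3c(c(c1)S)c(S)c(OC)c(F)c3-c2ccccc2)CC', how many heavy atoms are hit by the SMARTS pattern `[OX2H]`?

The query [OX2H] means: aliphatic oxygen with two connections, one of which is H — an -OH oxygen.
Check the 23 heavy atoms by environment: 9× c (aromatic, H0, X3) → no; 7× c (aromatic, H1, X3) → no; 1× O (H0, X2) → no; 2× C (H3, X4) → no; 1× C (H2, X4) → no; 2× S (H1, X2) → no; 1× F (H0, X1) → no.
No environment satisfies the query, so 0 matching atoms.

0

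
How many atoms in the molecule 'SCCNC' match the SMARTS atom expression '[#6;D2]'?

The query [#6;D2] means: any carbon bonded to exactly two heavy atoms.
Check the 5 heavy atoms by environment: 2× C (D2) → match; 1× S (D1) → no; 1× N (D2) → no; 1× C (D1) → no.
That gives 2 matching atoms.

2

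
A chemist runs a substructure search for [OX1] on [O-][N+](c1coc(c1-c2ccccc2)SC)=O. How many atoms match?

2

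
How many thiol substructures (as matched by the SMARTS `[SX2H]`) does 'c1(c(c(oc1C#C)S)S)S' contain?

[SX2H] is the SMARTS for a thiol: an aliphatic sulfur with two connections, one being H.
The molecule carries 3 separate instances of a thiol (-SH) meeting every constraint; each maps to a distinct set of atoms, giving 3 matches.

3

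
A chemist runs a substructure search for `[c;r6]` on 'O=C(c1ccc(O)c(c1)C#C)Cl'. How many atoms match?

6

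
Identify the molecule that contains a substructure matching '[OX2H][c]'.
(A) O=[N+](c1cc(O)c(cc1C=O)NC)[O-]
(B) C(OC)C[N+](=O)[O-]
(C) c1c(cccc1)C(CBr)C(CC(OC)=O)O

A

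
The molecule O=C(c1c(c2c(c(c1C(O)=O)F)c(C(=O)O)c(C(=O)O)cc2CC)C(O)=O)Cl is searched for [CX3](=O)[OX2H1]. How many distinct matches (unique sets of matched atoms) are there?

4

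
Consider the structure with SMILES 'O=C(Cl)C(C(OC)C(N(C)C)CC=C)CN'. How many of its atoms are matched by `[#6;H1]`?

4

Check the 16 heavy atoms by environment: 3× C (H2) → no; 4× C (H1) → match; 1× N (H0) → no; 3× C (H3) → no; 1× N (H2) → no; 1× C (H0) → no; 2× O (H0) → no; 1× Cl (H0) → no.
That gives 4 matching atoms.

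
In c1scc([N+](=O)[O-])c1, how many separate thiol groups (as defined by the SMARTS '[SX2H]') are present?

0

[SX2H] is the SMARTS for a thiol: an aliphatic sulfur with two connections, one being H.
No fragment in the molecule satisfies every constraint, giving 0 matches.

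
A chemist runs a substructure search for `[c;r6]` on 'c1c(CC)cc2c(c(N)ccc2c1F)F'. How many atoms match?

10

Check the 15 heavy atoms by environment: 10× c (aromatic, in 6-ring) → match; 1× N (acyclic) → no; 2× C (acyclic) → no; 2× F (acyclic) → no.
That gives 10 matching atoms.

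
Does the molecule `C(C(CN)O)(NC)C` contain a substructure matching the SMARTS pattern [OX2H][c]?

No

The pattern [OX2H][c] describes a hydroxyl oxygen attached to an aromatic carbon — a phenol.
The closest candidate here is a hydroxyl group (-OH), but the -OH is on an aliphatic carbon, not an aromatic c. No other fragment satisfies the full query, so there is no match.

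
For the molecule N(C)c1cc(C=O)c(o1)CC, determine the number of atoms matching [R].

The query [R] means: R matches any atom that is part of a ring.
Check the 11 heavy atoms by environment: 1× o (aromatic, in 5-ring) → match; 4× c (aromatic, in 5-ring) → match; 4× C (acyclic) → no; 1× N (acyclic) → no; 1× O (acyclic) → no.
Summing the matching environments: 1 + 4 = 5 matching atoms.

5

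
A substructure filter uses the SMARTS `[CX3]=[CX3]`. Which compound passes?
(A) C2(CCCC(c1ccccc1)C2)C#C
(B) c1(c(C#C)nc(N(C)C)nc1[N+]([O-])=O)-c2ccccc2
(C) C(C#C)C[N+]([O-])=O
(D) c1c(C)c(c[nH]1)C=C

D

[CX3]=[CX3] describes a non-aromatic C=C double bond between two sp2 carbons (an alkene).
(A) has an ethynyl group (-C#CH) but the C-C bond is a triple bond, not a double bond.
(B) has an ethynyl group (-C#CH) but the C-C bond is a triple bond, not a double bond.
(C) has an ethynyl group (-C#CH) but the C-C bond is a triple bond, not a double bond.
(D) contains a vinyl group (-CH=CH2), which satisfies every atom and bond constraint.
So the answer is (D).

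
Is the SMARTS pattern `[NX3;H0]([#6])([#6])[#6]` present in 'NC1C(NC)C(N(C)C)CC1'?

The pattern [NX3;H0]([#6])([#6])[#6] describes a trivalent nitrogen with no H, bonded to three carbons — a tertiary amine.
The molecule carries a dimethylamino group (-N(CH3)2), whose atoms satisfy every constraint of the query, so the pattern matches.

Yes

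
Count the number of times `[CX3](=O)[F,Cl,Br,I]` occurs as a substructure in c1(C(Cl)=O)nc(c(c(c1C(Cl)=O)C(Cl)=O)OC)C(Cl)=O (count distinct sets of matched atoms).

4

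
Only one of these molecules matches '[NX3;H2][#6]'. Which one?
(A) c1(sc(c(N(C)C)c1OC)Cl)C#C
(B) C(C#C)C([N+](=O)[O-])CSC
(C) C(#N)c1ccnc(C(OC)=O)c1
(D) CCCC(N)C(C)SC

D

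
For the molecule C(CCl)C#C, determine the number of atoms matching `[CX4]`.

2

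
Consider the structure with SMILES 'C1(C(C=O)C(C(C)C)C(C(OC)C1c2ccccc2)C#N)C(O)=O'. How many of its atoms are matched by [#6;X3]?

8

Check the 24 heavy atoms by environment: 10× C (X4) → no; 6× c (aromatic, X3) → match; 2× C (X3) → match; 2× O (X1) → no; 2× O (X2) → no; 1× C (X2) → no; 1× N (X1) → no.
Summing the matching environments: 6 + 2 = 8 matching atoms.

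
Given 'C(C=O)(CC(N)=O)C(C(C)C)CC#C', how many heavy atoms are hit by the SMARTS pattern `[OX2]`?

0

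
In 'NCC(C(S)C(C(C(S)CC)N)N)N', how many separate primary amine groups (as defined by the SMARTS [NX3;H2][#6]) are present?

4

[NX3;H2][#6] is the SMARTS for a primary amine: a trivalent nitrogen with two H attached to carbon.
The molecule carries 4 separate instances of a primary amino group (-NH2) meeting every constraint; each maps to a distinct set of atoms, giving 4 matches.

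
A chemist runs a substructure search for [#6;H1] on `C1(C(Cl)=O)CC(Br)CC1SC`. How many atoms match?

Check the 11 heavy atoms by environment: 3× C (H1) → match; 2× C (H2) → no; 1× Br (H0) → no; 1× S (H0) → no; 1× C (H3) → no; 1× C (H0) → no; 1× O (H0) → no; 1× Cl (H0) → no.
That gives 3 matching atoms.

3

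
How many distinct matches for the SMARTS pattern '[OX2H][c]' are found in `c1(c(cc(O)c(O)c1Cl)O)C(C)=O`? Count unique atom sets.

3

[OX2H][c] is the SMARTS for a phenol: a hydroxyl oxygen attached to an aromatic carbon.
The molecule carries 3 separate instances of a hydroxyl group (-OH) meeting every constraint; each maps to a distinct set of atoms, giving 3 matches.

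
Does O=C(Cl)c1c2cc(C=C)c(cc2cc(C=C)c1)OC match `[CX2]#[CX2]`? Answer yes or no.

The pattern [CX2]#[CX2] describes a carbon-carbon triple bond — an alkyne.
The closest candidate here is a vinyl group (-CH=CH2), but the C=C is a double bond; both carbons are CX3, not CX2. No other fragment satisfies the full query, so there is no match.

No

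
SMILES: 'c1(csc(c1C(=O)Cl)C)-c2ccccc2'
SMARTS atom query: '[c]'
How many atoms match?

10

The query [c] means: lowercase c matches aromatic carbon only.
Check the 15 heavy atoms by environment: 1× s (aromatic) → no; 10× c (aromatic) → match; 2× C → no; 1× O → no; 1× Cl → no.
That gives 10 matching atoms.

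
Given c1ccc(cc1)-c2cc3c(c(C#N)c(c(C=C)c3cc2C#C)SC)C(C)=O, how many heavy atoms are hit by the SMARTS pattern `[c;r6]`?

16

The query [c;r6] means: aromatic carbon that belongs to a six-membered ring.
Check the 27 heavy atoms by environment: 16× c (aromatic, in 6-ring) → match; 8× C (acyclic) → no; 1× O (acyclic) → no; 1× N (acyclic) → no; 1× S (acyclic) → no.
That gives 16 matching atoms.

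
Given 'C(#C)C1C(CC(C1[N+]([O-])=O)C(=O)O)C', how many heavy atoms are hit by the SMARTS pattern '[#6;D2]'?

The query [#6;D2] means: any carbon bonded to exactly two heavy atoms.
Check the 14 heavy atoms by environment: 5× C (D3) → no; 2× C (D2) → match; 1× N (charge +1, D3) → no; 1× O (charge -1, D1) → no; 3× O (D1) → no; 2× C (D1) → no.
That gives 2 matching atoms.

2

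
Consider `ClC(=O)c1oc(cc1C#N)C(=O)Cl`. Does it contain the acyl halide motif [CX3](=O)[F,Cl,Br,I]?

Yes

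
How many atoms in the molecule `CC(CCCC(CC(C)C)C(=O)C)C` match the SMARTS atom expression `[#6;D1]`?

5

The query [#6;D1] means: carbon bonded to exactly one heavy atom.
Check the 14 heavy atoms by environment: 4× C (D2) → no; 4× C (D3) → no; 1× O (D1) → no; 5× C (D1) → match.
That gives 5 matching atoms.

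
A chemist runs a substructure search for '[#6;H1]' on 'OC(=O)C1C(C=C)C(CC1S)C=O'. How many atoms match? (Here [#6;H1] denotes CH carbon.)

6

The query [#6;H1] means: any carbon bearing exactly one hydrogen.
Check the 13 heavy atoms by environment: 6× C (H1) → match; 2× C (H2) → no; 2× O (H0) → no; 1× S (H1) → no; 1× C (H0) → no; 1× O (H1) → no.
That gives 6 matching atoms.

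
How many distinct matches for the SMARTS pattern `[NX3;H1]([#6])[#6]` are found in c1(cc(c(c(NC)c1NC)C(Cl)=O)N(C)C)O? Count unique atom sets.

[NX3;H1]([#6])[#6] is the SMARTS for a secondary amine: a trivalent nitrogen with one H, bonded to two carbons.
The molecule carries 2 separate instances of an N-methylamino group (-NHCH3) meeting every constraint; each maps to a distinct set of atoms, giving 2 matches.

2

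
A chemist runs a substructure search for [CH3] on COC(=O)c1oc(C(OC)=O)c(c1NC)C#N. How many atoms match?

The query [CH3] means: aliphatic carbon with exactly three hydrogens.
Check the 17 heavy atoms by environment: 1× o (aromatic, H0) → no; 4× c (aromatic, H0) → no; 3× C (H0) → no; 4× O (H0) → no; 3× C (H3) → match; 1× N (H0) → no; 1× N (H1) → no.
That gives 3 matching atoms.

3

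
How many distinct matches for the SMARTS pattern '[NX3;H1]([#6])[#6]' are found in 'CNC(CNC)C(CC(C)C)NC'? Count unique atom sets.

3

[NX3;H1]([#6])[#6] is the SMARTS for a secondary amine: a trivalent nitrogen with one H, bonded to two carbons.
The molecule carries 3 separate instances of an N-methylamino group (-NHCH3) meeting every constraint; each maps to a distinct set of atoms, giving 3 matches.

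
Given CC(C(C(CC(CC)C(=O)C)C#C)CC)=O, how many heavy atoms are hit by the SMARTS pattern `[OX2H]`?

The query [OX2H] means: aliphatic oxygen with two connections, one of which is H — an -OH oxygen.
Check the 16 heavy atoms by environment: 3× C (H2, X4) → no; 3× C (H1, X4) → no; 4× C (H3, X4) → no; 2× C (H0, X3) → no; 2× O (H0, X1) → no; 1× C (H0, X2) → no; 1× C (H1, X2) → no.
No environment satisfies the query, so 0 matching atoms.

0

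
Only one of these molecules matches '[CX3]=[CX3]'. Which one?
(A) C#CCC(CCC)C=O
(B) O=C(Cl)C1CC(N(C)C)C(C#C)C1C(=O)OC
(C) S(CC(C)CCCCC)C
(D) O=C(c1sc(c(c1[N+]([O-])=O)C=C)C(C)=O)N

D

[CX3]=[CX3] describes a non-aromatic C=C double bond between two sp2 carbons (an alkene).
(A) has an ethynyl group (-C#CH) but the C-C bond is a triple bond, not a double bond.
(B) has an ethynyl group (-C#CH) but the C-C bond is a triple bond, not a double bond.
(C) has an ethyl group (-CH2CH3) but its C-C bond is a single bond between CX4 carbons, not CX3=CX3.
(D) contains a vinyl group (-CH=CH2), which satisfies every atom and bond constraint.
So the answer is (D).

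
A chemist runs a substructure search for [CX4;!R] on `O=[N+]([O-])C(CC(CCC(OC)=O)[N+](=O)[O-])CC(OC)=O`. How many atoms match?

8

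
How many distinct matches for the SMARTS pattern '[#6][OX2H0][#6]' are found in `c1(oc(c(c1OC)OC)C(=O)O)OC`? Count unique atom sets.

3

[#6][OX2H0][#6] is the SMARTS for an ether: an aliphatic oxygen bridging two carbons with no H on the oxygen.
The molecule carries 3 separate instances of a methoxy ether (-OCH3) meeting every constraint; each maps to a distinct set of atoms, giving 3 matches.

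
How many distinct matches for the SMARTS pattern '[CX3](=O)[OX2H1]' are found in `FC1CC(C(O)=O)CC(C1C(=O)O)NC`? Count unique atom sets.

2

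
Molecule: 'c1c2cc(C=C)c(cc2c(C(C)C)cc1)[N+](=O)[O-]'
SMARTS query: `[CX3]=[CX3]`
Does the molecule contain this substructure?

Yes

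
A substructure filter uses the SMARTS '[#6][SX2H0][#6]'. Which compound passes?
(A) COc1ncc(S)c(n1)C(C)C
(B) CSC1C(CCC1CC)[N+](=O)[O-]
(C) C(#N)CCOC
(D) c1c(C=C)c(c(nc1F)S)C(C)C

[#6][SX2H0][#6] describes an aliphatic sulfur bridging two carbons with no H on the sulfur (a thioether).
(A) has a methoxy ether (-OCH3) but the bridging atom is O, not S.
(B) contains a methylthio ether (-SCH3), which satisfies every atom and bond constraint.
(C) has a methoxy ether (-OCH3) but the bridging atom is O, not S.
(D) has a thiol (-SH) but the sulfur has H1, not H0 bridging two carbons.
So the answer is (B).

B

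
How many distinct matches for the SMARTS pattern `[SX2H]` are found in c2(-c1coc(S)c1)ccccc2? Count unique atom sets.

[SX2H] is the SMARTS for a thiol: an aliphatic sulfur with two connections, one being H.
Exactly one fragment in the molecule meets all constraints, giving 1 match.

1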